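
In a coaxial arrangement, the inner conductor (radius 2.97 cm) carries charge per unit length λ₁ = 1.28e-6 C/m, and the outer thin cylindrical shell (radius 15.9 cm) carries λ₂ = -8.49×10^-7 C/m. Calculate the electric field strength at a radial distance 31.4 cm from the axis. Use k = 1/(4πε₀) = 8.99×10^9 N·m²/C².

E ≈ 2.47×10^4 V/m

Choose a coaxial cylinder of radius r = 31.4 cm (arbitrary length L) as the Gaussian surface (r > 15.9 cm, enclosing both).
λ_enc = λ₁ + λ₂ = (1.28×10^-6) + (-8.49e-7) = 4.31e-7 C/m.
Gauss's law: E·2πrL = λ_enc L/ε₀.
E = 2k|λ_enc|/r = 2(8.99×10^9)(4.31×10^-7)/(0.314) = 2.47×10^4 N/C.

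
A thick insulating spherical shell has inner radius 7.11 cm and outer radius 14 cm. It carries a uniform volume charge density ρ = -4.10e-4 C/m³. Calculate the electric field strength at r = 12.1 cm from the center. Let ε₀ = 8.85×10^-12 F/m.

|E| = 1.49×10^6 N/C

Use a concentric Gaussian sphere at r = 12.1 cm (within the shell material, 7.11 cm < r < 14 cm).
Enclosed charge is the volume from a to r: Q_enc = (4π/3)ρ(r³ − a³) = -2.425×10^-6 C.
By Gauss's law, ∮E·dA = E·4πr² = Q_enc/ε₀.
E = |Q_enc|/(4πε₀r²) = (2.425×10^-6)/(4π·8.85×10^-12·(0.121)²) = 1.49×10^6 N/C.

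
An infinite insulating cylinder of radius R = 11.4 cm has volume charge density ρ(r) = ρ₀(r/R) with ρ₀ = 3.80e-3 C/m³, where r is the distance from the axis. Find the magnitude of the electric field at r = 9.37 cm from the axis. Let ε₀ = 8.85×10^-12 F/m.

Coaxial Gaussian cylinder, radius r = 9.37 cm, length L (r < R).
Integrating ρ over the cross-section to radius r: λ_enc = (2πρ₀/R) ∫₀^r r'^2 dr' = 2πρ₀ r^3/(3·R) = 5.743×10^-5 C/m.
Applying ∮E·dA = Q_enc/ε₀ with the end caps contributing no flux:
E = |λ_enc|/(2πε₀r) = (5.743×10^-5)/(2π·8.85×10^-12·0.0937) = 1.10×10^7 N/C.

1.10e7 V/m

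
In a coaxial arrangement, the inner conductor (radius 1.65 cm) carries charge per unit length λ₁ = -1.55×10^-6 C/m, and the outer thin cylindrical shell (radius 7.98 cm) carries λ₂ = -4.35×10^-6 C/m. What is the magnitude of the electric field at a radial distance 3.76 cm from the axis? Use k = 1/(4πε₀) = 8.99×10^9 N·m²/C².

By cylindrical symmetry E is radial; use a coaxial Gaussian cylinder of radius 3.76 cm and length L (between the conductors, 1.65 cm < r < 7.98 cm).
The shell at 7.98 cm lies outside the Gaussian surface, so λ_enc = λ₁ = -1.55×10^-6 C/m.
Applying ∮E·dA = Q_enc/ε₀ with the end caps contributing no flux:
E = 2k|λ_enc|/r = 2(8.99×10^9)(1.55×10^-6)/(0.0376) = 7.41×10^5 N/C.

E ≈ 7.41e5 V/m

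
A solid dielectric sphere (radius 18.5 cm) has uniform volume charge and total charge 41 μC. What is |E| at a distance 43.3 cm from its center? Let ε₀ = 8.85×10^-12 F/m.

Use a concentric Gaussian sphere at r = 43.3 cm (r > R, so the entire charge is enclosed).
Q_enc = 41 μC = 4.10e-5 C.
Applying ∮E·dA = Q_enc/ε₀ with Φ = E(4πr²):
E = |Q_enc|/(4πε₀r²) = (4.10×10^-5)/(4π·8.85×10^-12·(0.433)²) = 1.97×10^6 N/C.

1.97×10^6 N/C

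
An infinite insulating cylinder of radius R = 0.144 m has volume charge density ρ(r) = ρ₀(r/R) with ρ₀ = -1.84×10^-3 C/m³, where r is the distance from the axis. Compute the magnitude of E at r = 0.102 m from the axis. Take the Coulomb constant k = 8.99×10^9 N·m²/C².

Take a coaxial cylindrical Gaussian surface of radius r = 0.102 m and length L (r < R).
Integrating ρ over the cross-section to radius r: λ_enc = (2πρ₀/R) ∫₀^r r'^2 dr' = 2πρ₀ r^3/(3·R) = -2.84×10^-5 C/m.
Gauss's law: E·2πrL = λ_enc L/ε₀.
E = 2k|λ_enc|/r = 2(8.99×10^9)(2.84×10^-5)/(0.102) = 5.01e6 N/C.

|E| = 5.01×10^6 V/m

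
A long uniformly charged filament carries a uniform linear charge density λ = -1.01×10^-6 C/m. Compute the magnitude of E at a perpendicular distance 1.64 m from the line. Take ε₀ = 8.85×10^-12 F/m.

|E| ≈ 1.11e4 N/C

Take a coaxial cylindrical Gaussian surface of radius r = 1.64 m and length L.
Q_enc = λL, so λ_enc = -1.01×10^-6 C/m.
Gauss's law: E·2πrL = λ_enc L/ε₀.
E = |λ_enc|/(2πε₀r) = (1.01e-6)/(2π·8.85×10^-12·1.64) = 1.11×10^4 N/C.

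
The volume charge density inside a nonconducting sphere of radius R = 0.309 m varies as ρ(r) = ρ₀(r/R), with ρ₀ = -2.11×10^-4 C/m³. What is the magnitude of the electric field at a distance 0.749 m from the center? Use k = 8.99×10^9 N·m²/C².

E ≈ 3.13×10^5 N/C

Take a concentric spherical Gaussian surface of radius r = 0.749 m (r > R, all charge enclosed).
Q_enc = 4π ∫₀^R ρ₀(r'/R)^1 r'² dr' = 4πρ₀R³/4 = -1.956×10^-5 C.
Since E is radial and uniform over the Gaussian sphere, Φ = E·4πr² = Q_enc/ε₀.
E = k|Q_enc|/r² = (8.99×10^9)(1.956×10^-5)/(0.749)² = 3.13×10^5 N/C.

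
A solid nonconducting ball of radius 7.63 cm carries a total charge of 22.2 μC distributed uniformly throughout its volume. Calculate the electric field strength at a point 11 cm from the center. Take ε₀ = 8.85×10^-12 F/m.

|E| ≈ 1.65×10^7 V/m

Use a concentric Gaussian sphere at r = 11 cm (r > R, so the entire charge is enclosed).
Q_enc = 22.2 μC = 2.22e-5 C.
Since E is radial and uniform over the Gaussian sphere, Φ = E·4πr² = Q_enc/ε₀.
E = |Q_enc|/(4πε₀r²) = (2.22e-5)/(4π·8.85×10^-12·(0.11)²) = 1.65×10^7 N/C.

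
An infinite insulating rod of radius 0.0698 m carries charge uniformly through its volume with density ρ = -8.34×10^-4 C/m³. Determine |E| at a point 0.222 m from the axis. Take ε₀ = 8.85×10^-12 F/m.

E ≈ 1.03×10^6 N/C

By cylindrical symmetry E is radial; use a coaxial Gaussian cylinder of radius 0.222 m and length L (r > 0.0698 m, full cross-section enclosed).
λ_enc = ρ·πR² = (-8.34e-4)π(0.0698)² = -1.277×10^-5 C/m.
Since E is radial and uniform over the curved surface, Φ = E·2πrL = Q_enc/ε₀ = λ_enc L/ε₀.
E = |λ_enc|/(2πε₀r) = (1.277×10^-5)/(2π·8.85×10^-12·0.222) = 1.03e6 N/C.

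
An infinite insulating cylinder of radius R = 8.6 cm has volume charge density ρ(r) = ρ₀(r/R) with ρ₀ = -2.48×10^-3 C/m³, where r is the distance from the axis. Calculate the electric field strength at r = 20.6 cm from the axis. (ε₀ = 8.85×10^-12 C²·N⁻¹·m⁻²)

Take a coaxial cylindrical Gaussian surface of radius r = 20.6 cm and length L (r > R, full charge per length enclosed).
λ_enc = 2π ∫₀^R ρ₀(r'/R)^1 r' dr' = 2πρ₀R²/3 = -3.842×10^-5 C/m.
Since E is radial and uniform over the curved surface, Φ = E·2πrL = Q_enc/ε₀ = λ_enc L/ε₀.
E = |λ_enc|/(2πε₀r) = (3.842×10^-5)/(2π·8.85×10^-12·0.206) = 3.35e6 N/C.

E ≈ 3.35e6 V/m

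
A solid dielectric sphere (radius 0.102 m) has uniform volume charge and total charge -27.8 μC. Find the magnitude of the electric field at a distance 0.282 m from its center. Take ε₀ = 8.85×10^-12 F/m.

Symmetry ⇒ E = E(r) r̂. Gaussian sphere of radius r = 0.282 m (r > R, so the entire charge is enclosed).
Q_enc = -27.8 μC = -2.78e-5 C.
Applying ∮E·dA = Q_enc/ε₀ with Φ = E(4πr²):
E = |Q_enc|/(4πε₀r²) = (2.78×10^-5)/(4π·8.85×10^-12·(0.282)²) = 3.14×10^6 N/C.

E ≈ 3.14e6 N/C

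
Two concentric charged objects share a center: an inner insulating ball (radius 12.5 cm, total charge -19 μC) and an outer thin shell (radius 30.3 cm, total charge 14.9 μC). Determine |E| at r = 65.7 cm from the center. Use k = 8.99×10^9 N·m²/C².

Symmetry ⇒ E = E(r) r̂. Gaussian sphere of radius r = 65.7 cm (r > 30.3 cm, enclosing both).
Q_enc = (-19 μC) + (14.9 μC) = -4.10e-6 C.
By Gauss's law, ∮E·dA = E·4πr² = Q_enc/ε₀.
E = k|Q_enc|/r² = (8.99×10^9)(4.10×10^-6)/(0.657)² = 8.54×10^4 N/C.

E ≈ 8.54×10^4 N/C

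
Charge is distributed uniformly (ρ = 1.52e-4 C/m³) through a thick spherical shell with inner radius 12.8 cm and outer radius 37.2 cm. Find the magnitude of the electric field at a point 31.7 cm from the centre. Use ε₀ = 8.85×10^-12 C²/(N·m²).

E ≈ 1.70×10^6 N/C

Take a concentric spherical Gaussian surface of radius r = 31.7 cm (within the shell material, 12.8 cm < r < 37.2 cm).
Only the shell between 12.8 cm and r is enclosed: Q_enc = ρ·(4π/3)(r³ − a³) = (1.52×10^-4)·(4π/3)·((0.317)³ − (0.128)³) = 1.895×10^-5 C.
Gauss's law: E·4πr² = Q_enc/ε₀.
E = |Q_enc|/(4πε₀r²) = (1.895×10^-5)/(4π·8.85×10^-12·(0.317)²) = 1.70×10^6 N/C.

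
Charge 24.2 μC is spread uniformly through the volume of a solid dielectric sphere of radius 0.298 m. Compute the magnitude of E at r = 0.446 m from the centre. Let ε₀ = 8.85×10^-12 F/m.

E = 1.09×10^6 V/m

Symmetry ⇒ E = E(r) r̂. Gaussian sphere of radius r = 0.446 m (r > R, so the entire charge is enclosed).
Q_enc = 24.2 μC = 2.42×10^-5 C.
Gauss's law: E·4πr² = Q_enc/ε₀.
E = |Q_enc|/(4πε₀r²) = (2.42×10^-5)/(4π·8.85×10^-12·(0.446)²) = 1.09×10^6 N/C.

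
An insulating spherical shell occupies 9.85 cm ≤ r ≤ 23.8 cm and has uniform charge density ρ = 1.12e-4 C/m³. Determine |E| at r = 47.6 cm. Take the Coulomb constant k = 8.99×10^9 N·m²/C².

E ≈ 2.33×10^5 N/C

By spherical symmetry E is radial; choose a Gaussian sphere of radius r = 47.6 cm (r > 23.8 cm, enclosing the whole shell).
Q_enc = ρ·(4π/3)(b³ − a³) = (1.12×10^-4)·(4π/3)·((0.238)³ − (0.0985)³) = 5.876×10^-6 C.
Applying ∮E·dA = Q_enc/ε₀ with Φ = E(4πr²):
E = k|Q_enc|/r² = (8.99×10^9)(5.876×10^-6)/(0.476)² = 2.33×10^5 N/C.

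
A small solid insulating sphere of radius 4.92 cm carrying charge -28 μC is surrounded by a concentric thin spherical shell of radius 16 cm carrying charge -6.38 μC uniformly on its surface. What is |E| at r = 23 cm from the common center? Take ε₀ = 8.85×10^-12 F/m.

Use a concentric Gaussian sphere at r = 23 cm (r > 16 cm, enclosing both).
Q_enc = (-28 μC) + (-6.38 μC) = -3.438e-5 C.
Since E is radial and uniform over the Gaussian sphere, Φ = E·4πr² = Q_enc/ε₀.
E = |Q_enc|/(4πε₀r²) = (3.438×10^-5)/(4π·8.85×10^-12·(0.23)²) = 5.84×10^6 N/C.

E = 5.84×10^6 N/C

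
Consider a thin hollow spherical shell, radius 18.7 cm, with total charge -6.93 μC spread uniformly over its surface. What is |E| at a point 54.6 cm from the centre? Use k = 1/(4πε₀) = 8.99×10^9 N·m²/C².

By spherical symmetry E is radial; choose a Gaussian sphere of radius r = 54.6 cm (r > 18.7 cm).
The entire shell is enclosed: Q_enc = -6.93×10^-6 C.
Applying ∮E·dA = Q_enc/ε₀ with Φ = E(4πr²):
E = k|Q_enc|/r² = (8.99×10^9)(6.93×10^-6)/(0.546)² = 2.09×10^5 N/C.

E ≈ 2.09×10^5 N/C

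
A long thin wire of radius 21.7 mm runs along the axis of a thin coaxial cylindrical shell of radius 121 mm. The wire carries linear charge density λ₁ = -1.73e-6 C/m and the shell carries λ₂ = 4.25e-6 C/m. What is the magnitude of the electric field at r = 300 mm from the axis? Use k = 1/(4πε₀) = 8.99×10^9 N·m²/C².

|E| ≈ 1.51×10^5 N/C

Coaxial Gaussian cylinder, radius r = 300 mm, length L (r > 121 mm, enclosing both).
λ_enc = λ₁ + λ₂ = (-1.73e-6) + (4.25×10^-6) = 2.52×10^-6 C/m.
Gauss's law: E·2πrL = λ_enc L/ε₀.
E = 2k|λ_enc|/r = 2(8.99×10^9)(2.52×10^-6)/(0.3) = 1.51×10^5 N/C.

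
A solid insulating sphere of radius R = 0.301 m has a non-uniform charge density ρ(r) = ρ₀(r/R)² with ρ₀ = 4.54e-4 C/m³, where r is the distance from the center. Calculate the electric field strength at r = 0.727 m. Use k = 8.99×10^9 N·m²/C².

|E| ≈ 5.29e5 V/m

Use a concentric Gaussian sphere at r = 0.727 m (r > R, all charge enclosed).
Q_enc = 4π ∫₀^R ρ₀(r'/R)^2 r'² dr' = 4πρ₀R³/5 = 3.112×10^-5 C.
Since E is radial and uniform over the Gaussian sphere, Φ = E·4πr² = Q_enc/ε₀.
E = k|Q_enc|/r² = (8.99×10^9)(3.112×10^-5)/(0.727)² = 5.29×10^5 N/C.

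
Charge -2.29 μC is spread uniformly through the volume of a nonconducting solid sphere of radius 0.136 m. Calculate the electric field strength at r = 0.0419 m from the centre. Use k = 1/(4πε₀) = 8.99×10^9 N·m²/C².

3.43×10^5 V/m

Use a concentric Gaussian sphere at r = 0.0419 m (r < R).
Only the charge within r is enclosed: Q_enc = Q·(r/R)³ = (-2.29 μC)·(0.0419 m/0.136 m)³ = -6.697e-8 C.
By Gauss's law, ∮E·dA = E·4πr² = Q_enc/ε₀.
E = k|Q_enc|/r² = (8.99×10^9)(6.697e-8)/(0.0419)² = 3.43×10^5 N/C.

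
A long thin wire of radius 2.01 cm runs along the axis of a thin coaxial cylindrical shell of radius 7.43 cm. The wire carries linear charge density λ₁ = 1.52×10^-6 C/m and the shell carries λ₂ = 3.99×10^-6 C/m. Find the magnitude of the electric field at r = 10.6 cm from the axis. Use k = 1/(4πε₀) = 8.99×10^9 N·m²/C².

Choose a coaxial cylinder of radius r = 10.6 cm (arbitrary length L) as the Gaussian surface (r > 7.43 cm, enclosing both).
λ_enc = λ₁ + λ₂ = (1.52×10^-6) + (3.99e-6) = 5.51×10^-6 C/m.
Applying ∮E·dA = Q_enc/ε₀ with the end caps contributing no flux:
E = 2k|λ_enc|/r = 2(8.99×10^9)(5.51×10^-6)/(0.106) = 9.35×10^5 N/C.

|E| ≈ 9.35e5 V/m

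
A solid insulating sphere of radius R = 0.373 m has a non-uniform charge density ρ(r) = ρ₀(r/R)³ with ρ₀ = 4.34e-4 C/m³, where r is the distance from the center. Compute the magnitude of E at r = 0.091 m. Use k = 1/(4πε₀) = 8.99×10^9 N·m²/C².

E = 1.08×10^4 V/m

By spherical symmetry E is radial; choose a Gaussian sphere of radius r = 0.091 m (r < R).
Integrate the density: Q_enc = 4π ∫₀^r ρ₀(r'/R)^3 r'² dr' = 4πρ₀ r^6/(6·R³) = 9.946e-9 C.
By Gauss's law, ∮E·dA = E·4πr² = Q_enc/ε₀.
E = k|Q_enc|/r² = (8.99×10^9)(9.946×10^-9)/(0.091)² = 1.08×10^4 N/C.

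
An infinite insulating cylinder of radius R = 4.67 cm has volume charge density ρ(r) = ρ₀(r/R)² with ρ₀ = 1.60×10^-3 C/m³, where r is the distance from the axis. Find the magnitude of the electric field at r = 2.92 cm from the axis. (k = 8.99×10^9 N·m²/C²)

By cylindrical symmetry E is radial; use a coaxial Gaussian cylinder of radius 2.92 cm and length L (r < R).
λ_enc = ∫₀^r ρ(r')·2πr' dr' = (2πρ₀/R²)·r^4/4 = 8.378×10^-7 C/m.
By Gauss's law (flux through the curved wall only), E·2πrL = λ_enc L/ε₀.
E = 2k|λ_enc|/r = 2(8.99×10^9)(8.378e-7)/(0.0292) = 5.16×10^5 N/C.

E ≈ 5.16×10^5 V/m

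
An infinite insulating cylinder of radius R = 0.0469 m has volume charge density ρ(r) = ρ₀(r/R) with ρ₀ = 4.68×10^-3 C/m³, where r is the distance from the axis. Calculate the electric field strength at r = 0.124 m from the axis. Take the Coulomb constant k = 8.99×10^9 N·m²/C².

Coaxial Gaussian cylinder, radius r = 0.124 m, length L (r > R, full charge per length enclosed).
λ_enc = 2π ∫₀^R ρ₀(r'/R)^1 r' dr' = 2πρ₀R²/3 = 2.156e-5 C/m.
Gauss's law: E·2πrL = λ_enc L/ε₀.
E = 2k|λ_enc|/r = 2(8.99×10^9)(2.156×10^-5)/(0.124) = 3.13e6 N/C.

E = 3.13×10^6 N/C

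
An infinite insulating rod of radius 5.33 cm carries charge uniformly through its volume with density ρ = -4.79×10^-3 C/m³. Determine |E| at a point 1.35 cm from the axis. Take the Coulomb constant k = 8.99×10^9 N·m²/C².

3.65×10^6 N/C

By cylindrical symmetry E is radial; use a coaxial Gaussian cylinder of radius 1.35 cm and length L (r < R).
Enclosed charge per unit length: λ_enc = ρ·πr² = (-4.79e-3)π(0.0135)² = -2.743×10^-6 C/m.
Since E is radial and uniform over the curved surface, Φ = E·2πrL = Q_enc/ε₀ = λ_enc L/ε₀.
E = 2k|λ_enc|/r = 2(8.99×10^9)(2.743×10^-6)/(0.0135) = 3.65×10^6 N/C.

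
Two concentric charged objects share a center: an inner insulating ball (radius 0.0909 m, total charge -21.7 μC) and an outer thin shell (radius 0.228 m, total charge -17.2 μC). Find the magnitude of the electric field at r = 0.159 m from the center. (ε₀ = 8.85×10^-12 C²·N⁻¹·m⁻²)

7.72×10^6 N/C

Take a concentric spherical Gaussian surface of radius r = 0.159 m (between the bodies, 0.0909 m < r < 0.228 m).
Only the inner charge is enclosed; the outer shell contributes nothing inside itself. Q_enc = -21.7 μC = -2.17×10^-5 C.
Applying ∮E·dA = Q_enc/ε₀ with Φ = E(4πr²):
E = |Q_enc|/(4πε₀r²) = (2.17×10^-5)/(4π·8.85×10^-12·(0.159)²) = 7.72×10^6 N/C.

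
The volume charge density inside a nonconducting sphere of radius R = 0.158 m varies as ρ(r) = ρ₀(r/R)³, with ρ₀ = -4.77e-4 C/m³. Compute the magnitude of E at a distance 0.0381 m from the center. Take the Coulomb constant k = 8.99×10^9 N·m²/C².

Symmetry ⇒ E = E(r) r̂. Gaussian sphere of radius r = 0.0381 m (r < R).
Q_enc = ∫₀^r ρ(r')·4πr'² dr' = (4πρ₀/R³) ∫₀^r r'^5 dr' = 4πρ₀ r^6/(6·R³) = -7.747×10^-10 C.
Gauss's law: E·4πr² = Q_enc/ε₀.
E = k|Q_enc|/r² = (8.99×10^9)(7.747e-10)/(0.0381)² = 4.80×10^3 N/C.

4.80×10^3 N/C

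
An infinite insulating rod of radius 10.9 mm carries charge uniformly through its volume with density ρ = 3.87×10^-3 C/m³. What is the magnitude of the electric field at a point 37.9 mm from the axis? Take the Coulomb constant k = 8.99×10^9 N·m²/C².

E = 6.85e5 N/C

Take a coaxial cylindrical Gaussian surface of radius r = 37.9 mm and length L (r > 10.9 mm, full cross-section enclosed).
λ_enc = ρ·πR² = (3.87e-3)π(0.0109)² = 1.444e-6 C/m.
Gauss's law: E·2πrL = λ_enc L/ε₀.
E = 2k|λ_enc|/r = 2(8.99×10^9)(1.444×10^-6)/(0.0379) = 6.85e5 N/C.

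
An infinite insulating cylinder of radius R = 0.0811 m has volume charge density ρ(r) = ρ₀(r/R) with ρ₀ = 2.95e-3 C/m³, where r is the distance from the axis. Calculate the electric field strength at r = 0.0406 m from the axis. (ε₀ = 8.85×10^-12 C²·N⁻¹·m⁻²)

By cylindrical symmetry E is radial; use a coaxial Gaussian cylinder of radius 0.0406 m and length L (r < R).
Integrating ρ over the cross-section to radius r: λ_enc = (2πρ₀/R) ∫₀^r r'^2 dr' = 2πρ₀ r^3/(3·R) = 5.098×10^-6 C/m.
Applying ∮E·dA = Q_enc/ε₀ with the end caps contributing no flux:
E = |λ_enc|/(2πε₀r) = (5.098×10^-6)/(2π·8.85×10^-12·0.0406) = 2.26×10^6 N/C.

E ≈ 2.26×10^6 N/C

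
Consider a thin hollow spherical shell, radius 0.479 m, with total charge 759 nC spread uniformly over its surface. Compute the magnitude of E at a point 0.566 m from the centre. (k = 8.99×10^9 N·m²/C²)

2.13×10^4 V/m

By spherical symmetry E is radial; choose a Gaussian sphere of radius r = 0.566 m (r > 0.479 m).
The entire shell is enclosed: Q_enc = 7.59×10^-7 C.
By Gauss's law, ∮E·dA = E·4πr² = Q_enc/ε₀.
E = k|Q_enc|/r² = (8.99×10^9)(7.59×10^-7)/(0.566)² = 2.13e4 N/C.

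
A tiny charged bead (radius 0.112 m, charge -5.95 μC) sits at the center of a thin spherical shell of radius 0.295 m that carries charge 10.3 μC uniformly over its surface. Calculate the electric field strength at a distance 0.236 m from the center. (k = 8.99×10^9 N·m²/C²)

|E| = 9.60×10^5 V/m

Use a concentric Gaussian sphere at r = 0.236 m (between the bodies, 0.112 m < r < 0.295 m).
The shell at 0.295 m lies outside the Gaussian surface, so Q_enc = -5.95 μC = -5.95×10^-6 C.
Applying ∮E·dA = Q_enc/ε₀ with Φ = E(4πr²):
E = k|Q_enc|/r² = (8.99×10^9)(5.95e-6)/(0.236)² = 9.60e5 N/C.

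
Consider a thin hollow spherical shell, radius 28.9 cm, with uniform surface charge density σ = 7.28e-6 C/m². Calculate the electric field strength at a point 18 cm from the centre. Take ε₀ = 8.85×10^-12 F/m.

By spherical symmetry E is radial; choose a Gaussian sphere of radius r = 18 cm (inside the shell, r < 28.9 cm).
All the charge is outside the Gaussian surface: Q_enc = 0, hence E = 0 everywhere inside the shell.

E = 0 (no enclosed charge)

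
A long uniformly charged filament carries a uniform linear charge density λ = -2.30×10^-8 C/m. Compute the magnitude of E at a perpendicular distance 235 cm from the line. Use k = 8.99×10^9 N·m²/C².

E ≈ 176 V/m

Coaxial Gaussian cylinder, radius r = 235 cm, length L.
Q_enc = λL, so λ_enc = -2.30×10^-8 C/m.
Gauss's law: E·2πrL = λ_enc L/ε₀.
E = 2k|λ_enc|/r = 2(8.99×10^9)(2.30×10^-8)/(2.35) = 176 N/C.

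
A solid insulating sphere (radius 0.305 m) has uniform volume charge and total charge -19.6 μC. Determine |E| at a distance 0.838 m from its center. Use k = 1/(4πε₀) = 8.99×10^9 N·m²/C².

Use a concentric Gaussian sphere at r = 0.838 m (r > R, so the entire charge is enclosed).
Q_enc = -19.6 μC = -1.96×10^-5 C.
By Gauss's law, ∮E·dA = E·4πr² = Q_enc/ε₀.
E = k|Q_enc|/r² = (8.99×10^9)(1.96×10^-5)/(0.838)² = 2.51×10^5 N/C.

E = 2.51×10^5 N/C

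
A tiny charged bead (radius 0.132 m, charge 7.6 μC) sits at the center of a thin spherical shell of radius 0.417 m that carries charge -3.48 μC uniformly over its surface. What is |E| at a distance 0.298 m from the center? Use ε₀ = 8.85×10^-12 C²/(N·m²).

Take a concentric spherical Gaussian surface of radius r = 0.298 m (between the bodies, 0.132 m < r < 0.417 m).
Only the inner charge is enclosed; the outer shell contributes nothing inside itself. Q_enc = 7.6 μC = 7.60e-6 C.
By Gauss's law, ∮E·dA = E·4πr² = Q_enc/ε₀.
E = |Q_enc|/(4πε₀r²) = (7.60e-6)/(4π·8.85×10^-12·(0.298)²) = 7.70×10^5 N/C.

|E| = 7.70e5 V/m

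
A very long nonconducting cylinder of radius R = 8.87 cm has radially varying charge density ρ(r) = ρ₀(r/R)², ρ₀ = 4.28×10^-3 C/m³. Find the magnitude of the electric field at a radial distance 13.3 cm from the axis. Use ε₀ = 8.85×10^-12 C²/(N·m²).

|E| = 7.15×10^6 N/C

Take a coaxial cylindrical Gaussian surface of radius r = 13.3 cm and length L (r > R, full charge per length enclosed).
λ_enc = 2π ∫₀^R ρ₀(r'/R)^2 r' dr' = 2πρ₀R²/4 = 5.289e-5 C/m.
By Gauss's law (flux through the curved wall only), E·2πrL = λ_enc L/ε₀.
E = |λ_enc|/(2πε₀r) = (5.289e-5)/(2π·8.85×10^-12·0.133) = 7.15×10^6 N/C.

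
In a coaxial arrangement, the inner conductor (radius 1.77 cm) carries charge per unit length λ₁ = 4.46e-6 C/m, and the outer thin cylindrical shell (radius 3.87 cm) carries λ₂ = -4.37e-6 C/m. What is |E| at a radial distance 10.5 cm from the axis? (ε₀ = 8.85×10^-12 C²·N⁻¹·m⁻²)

|E| ≈ 1.54e4 N/C

Take a coaxial cylindrical Gaussian surface of radius r = 10.5 cm and length L (r > 3.87 cm, enclosing both).
λ_enc = λ₁ + λ₂ = (4.46e-6) + (-4.37e-6) = 9.00e-8 C/m.
Applying ∮E·dA = Q_enc/ε₀ with the end caps contributing no flux:
E = |λ_enc|/(2πε₀r) = (9.00×10^-8)/(2π·8.85×10^-12·0.105) = 1.54×10^4 N/C.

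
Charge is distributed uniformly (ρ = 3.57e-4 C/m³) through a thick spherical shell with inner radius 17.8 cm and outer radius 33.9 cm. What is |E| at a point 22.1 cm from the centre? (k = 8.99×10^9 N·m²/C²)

By spherical symmetry E is radial; choose a Gaussian sphere of radius r = 22.1 cm (within the shell material, 17.8 cm < r < 33.9 cm).
Enclosed charge is the volume from a to r: Q_enc = (4π/3)ρ(r³ − a³) = 7.707×10^-6 C.
By Gauss's law, ∮E·dA = E·4πr² = Q_enc/ε₀.
E = k|Q_enc|/r² = (8.99×10^9)(7.707×10^-6)/(0.221)² = 1.42e6 N/C.

|E| = 1.42×10^6 V/m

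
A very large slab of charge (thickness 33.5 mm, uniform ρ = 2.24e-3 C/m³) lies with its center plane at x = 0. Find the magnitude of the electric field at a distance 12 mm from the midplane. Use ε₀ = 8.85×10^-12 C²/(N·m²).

By symmetry E is perpendicular to the slab. A Gaussian pillbox from −12 mm to +12 mm (face area A) lies entirely within the slab.
Q_enc = ρ·(2x)·A and flux = 2EA, so 2EA = 2ρxA/ε₀ ⇒ E = |ρ|x/ε₀.
E = (2.24×10^-3)(0.012)/(8.85×10^-12) = 3.04×10^6 N/C.

|E| = 3.04×10^6 V/m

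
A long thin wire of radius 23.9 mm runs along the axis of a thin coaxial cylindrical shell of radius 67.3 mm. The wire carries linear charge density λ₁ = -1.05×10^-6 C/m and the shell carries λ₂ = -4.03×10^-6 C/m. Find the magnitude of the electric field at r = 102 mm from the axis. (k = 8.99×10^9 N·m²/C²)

E = 8.95e5 N/C

Take a coaxial cylindrical Gaussian surface of radius r = 102 mm and length L (r > 67.3 mm, enclosing both).
λ_enc = λ₁ + λ₂ = (-1.05×10^-6) + (-4.03×10^-6) = -5.08×10^-6 C/m.
By Gauss's law (flux through the curved wall only), E·2πrL = λ_enc L/ε₀.
E = 2k|λ_enc|/r = 2(8.99×10^9)(5.08×10^-6)/(0.102) = 8.95e5 N/C.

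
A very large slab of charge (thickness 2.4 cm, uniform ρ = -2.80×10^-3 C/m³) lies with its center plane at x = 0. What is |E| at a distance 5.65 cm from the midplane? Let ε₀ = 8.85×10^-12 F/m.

3.80e6 V/m

The point |x| = 5.65 cm lies outside the slab (half-thickness 0.012 m). A symmetric pillbox spanning the full slab encloses Q_enc = ρ·d·A.
Flux = 2EA ⇒ E = |ρ|d/(2ε₀), independent of distance outside.
E = (2.80×10^-3)(0.024)/(2·8.85×10^-12) = 3.80×10^6 N/C.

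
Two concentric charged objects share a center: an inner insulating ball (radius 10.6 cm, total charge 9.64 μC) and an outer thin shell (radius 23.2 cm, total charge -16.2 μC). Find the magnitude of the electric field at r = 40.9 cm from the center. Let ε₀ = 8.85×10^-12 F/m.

Symmetry ⇒ E = E(r) r̂. Gaussian sphere of radius r = 40.9 cm (r > 23.2 cm, enclosing both).
Q_enc = (9.64 μC) + (-16.2 μC) = -6.56×10^-6 C.
Gauss's law: E·4πr² = Q_enc/ε₀.
E = |Q_enc|/(4πε₀r²) = (6.56e-6)/(4π·8.85×10^-12·(0.409)²) = 3.53×10^5 N/C.

|E| = 3.53e5 N/C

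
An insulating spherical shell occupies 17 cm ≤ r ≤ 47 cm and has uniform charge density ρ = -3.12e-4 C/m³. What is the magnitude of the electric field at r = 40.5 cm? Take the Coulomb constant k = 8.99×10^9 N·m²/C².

4.41e6 N/C

By spherical symmetry E is radial; choose a Gaussian sphere of radius r = 40.5 cm (within the shell material, 17 cm < r < 47 cm).
Only the shell between 17 cm and r is enclosed: Q_enc = ρ·(4π/3)(r³ − a³) = (-3.12e-4)·(4π/3)·((0.405)³ − (0.17)³) = -8.04×10^-5 C.
Since E is radial and uniform over the Gaussian sphere, Φ = E·4πr² = Q_enc/ε₀.
E = k|Q_enc|/r² = (8.99×10^9)(8.04×10^-5)/(0.405)² = 4.41e6 N/C.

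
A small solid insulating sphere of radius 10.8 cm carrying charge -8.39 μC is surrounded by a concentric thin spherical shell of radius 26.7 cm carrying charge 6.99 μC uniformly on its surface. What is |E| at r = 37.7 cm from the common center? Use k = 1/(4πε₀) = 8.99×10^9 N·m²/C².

|E| = 8.86×10^4 N/C

By spherical symmetry E is radial; choose a Gaussian sphere of radius r = 37.7 cm (r > 26.7 cm, enclosing both).
Q_enc = (-8.39 μC) + (6.99 μC) = -1.40e-6 C.
By Gauss's law, ∮E·dA = E·4πr² = Q_enc/ε₀.
E = k|Q_enc|/r² = (8.99×10^9)(1.40×10^-6)/(0.377)² = 8.86×10^4 N/C.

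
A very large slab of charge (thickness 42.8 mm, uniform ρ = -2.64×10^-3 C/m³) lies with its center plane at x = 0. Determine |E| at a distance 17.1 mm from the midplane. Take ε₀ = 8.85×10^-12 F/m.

|E| = 5.10×10^6 V/m

By symmetry E is perpendicular to the slab. A Gaussian pillbox from −17.1 mm to +17.1 mm (face area A) lies entirely within the slab.
Q_enc = ρ·(2x)·A and flux = 2EA, so 2EA = 2ρxA/ε₀ ⇒ E = |ρ|x/ε₀.
E = (2.64×10^-3)(0.0171)/(8.85×10^-12) = 5.10e6 N/C.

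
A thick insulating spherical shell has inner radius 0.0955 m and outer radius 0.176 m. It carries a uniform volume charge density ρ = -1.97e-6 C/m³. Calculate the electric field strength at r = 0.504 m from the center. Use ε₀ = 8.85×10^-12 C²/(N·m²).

E ≈ 1.34×10^3 V/m

By spherical symmetry E is radial; choose a Gaussian sphere of radius r = 0.504 m (r > 0.176 m, enclosing the whole shell).
Q_enc = ρ·(4π/3)(b³ − a³) = (-1.97×10^-6)·(4π/3)·((0.176)³ − (0.0955)³) = -3.78×10^-8 C.
Gauss's law: E·4πr² = Q_enc/ε₀.
E = |Q_enc|/(4πε₀r²) = (3.78×10^-8)/(4π·8.85×10^-12·(0.504)²) = 1.34e3 N/C.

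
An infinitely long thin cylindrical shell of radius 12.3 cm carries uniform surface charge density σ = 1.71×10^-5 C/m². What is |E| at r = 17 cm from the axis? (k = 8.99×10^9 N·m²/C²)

E ≈ 1.40×10^6 V/m

By cylindrical symmetry E is radial; use a coaxial Gaussian cylinder of radius 17 cm and length L (r > 12.3 cm).
The whole shell is enclosed: λ_enc = σ·2πR = (1.71×10^-5)·2π·(0.123) = 1.322×10^-5 C/m.
Gauss's law: E·2πrL = λ_enc L/ε₀.
E = 2k|λ_enc|/r = 2(8.99×10^9)(1.322e-5)/(0.17) = 1.40e6 N/C.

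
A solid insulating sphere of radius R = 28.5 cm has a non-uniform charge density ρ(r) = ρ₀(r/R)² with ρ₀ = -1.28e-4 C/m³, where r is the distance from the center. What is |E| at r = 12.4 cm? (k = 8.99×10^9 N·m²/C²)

6.79×10^4 N/C

Take a concentric spherical Gaussian surface of radius r = 12.4 cm (r < R).
Q_enc = ∫₀^r ρ(r')·4πr'² dr' = (4πρ₀/R²) ∫₀^r r'^4 dr' = 4πρ₀ r^5/(5·R²) = -1.161×10^-7 C.
By Gauss's law, ∮E·dA = E·4πr² = Q_enc/ε₀.
E = k|Q_enc|/r² = (8.99×10^9)(1.161×10^-7)/(0.124)² = 6.79×10^4 N/C.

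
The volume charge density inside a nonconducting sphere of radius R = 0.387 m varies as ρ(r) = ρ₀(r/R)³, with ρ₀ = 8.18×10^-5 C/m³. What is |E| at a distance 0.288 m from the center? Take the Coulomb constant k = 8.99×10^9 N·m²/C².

By spherical symmetry E is radial; choose a Gaussian sphere of radius r = 0.288 m (r < R).
Q_enc = ∫₀^r ρ(r')·4πr'² dr' = (4πρ₀/R³) ∫₀^r r'^5 dr' = 4πρ₀ r^6/(6·R³) = 1.687×10^-6 C.
Since E is radial and uniform over the Gaussian sphere, Φ = E·4πr² = Q_enc/ε₀.
E = k|Q_enc|/r² = (8.99×10^9)(1.687×10^-6)/(0.288)² = 1.83×10^5 N/C.

E ≈ 1.83×10^5 N/C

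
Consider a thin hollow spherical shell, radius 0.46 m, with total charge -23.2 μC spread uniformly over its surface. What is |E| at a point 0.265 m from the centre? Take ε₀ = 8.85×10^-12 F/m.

E = 0 (no enclosed charge)

Use a concentric Gaussian sphere at r = 0.265 m (inside the shell, r < 0.46 m).
No charge lies within this surface, so Q_enc = 0 and Gauss's law gives E·4πr² = 0 ⇒ E = 0.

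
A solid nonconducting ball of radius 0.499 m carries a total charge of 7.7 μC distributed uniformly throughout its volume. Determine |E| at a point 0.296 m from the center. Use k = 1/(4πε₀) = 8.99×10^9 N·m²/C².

Symmetry ⇒ E = E(r) r̂. Gaussian sphere of radius r = 0.296 m (r < R).
Only the charge within r is enclosed: Q_enc = Q·(r/R)³ = (7.7 μC)·(0.296 m/0.499 m)³ = 1.607e-6 C.
Gauss's law: E·4πr² = Q_enc/ε₀.
E = k|Q_enc|/r² = (8.99×10^9)(1.607e-6)/(0.296)² = 1.65×10^5 N/C.

E ≈ 1.65e5 V/m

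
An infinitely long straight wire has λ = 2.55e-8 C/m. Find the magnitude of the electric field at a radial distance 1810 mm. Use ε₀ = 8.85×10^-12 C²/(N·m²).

By cylindrical symmetry E is radial; use a coaxial Gaussian cylinder of radius 1810 mm and length L.
Q_enc = λL, so λ_enc = 2.55×10^-8 C/m.
Since E is radial and uniform over the curved surface, Φ = E·2πrL = Q_enc/ε₀ = λ_enc L/ε₀.
E = |λ_enc|/(2πε₀r) = (2.55e-8)/(2π·8.85×10^-12·1.81) = 253 N/C.

253 N/C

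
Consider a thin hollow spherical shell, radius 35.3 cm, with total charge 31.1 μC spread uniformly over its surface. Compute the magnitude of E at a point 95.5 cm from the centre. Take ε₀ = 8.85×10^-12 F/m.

Use a concentric Gaussian sphere at r = 95.5 cm (r > 35.3 cm).
The entire shell is enclosed: Q_enc = 3.11×10^-5 C.
Since E is radial and uniform over the Gaussian sphere, Φ = E·4πr² = Q_enc/ε₀.
E = |Q_enc|/(4πε₀r²) = (3.11e-5)/(4π·8.85×10^-12·(0.955)²) = 3.07×10^5 N/C.

E = 3.07×10^5 N/C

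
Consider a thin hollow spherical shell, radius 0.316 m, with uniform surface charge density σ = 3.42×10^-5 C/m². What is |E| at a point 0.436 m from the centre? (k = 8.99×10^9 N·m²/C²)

Use a concentric Gaussian sphere at r = 0.436 m (r > 0.316 m).
The entire shell is enclosed: Q_enc = σ·4πR² = (3.42×10^-5)·4π·(0.316)² = 4.292×10^-5 C.
Since E is radial and uniform over the Gaussian sphere, Φ = E·4πr² = Q_enc/ε₀.
E = k|Q_enc|/r² = (8.99×10^9)(4.292×10^-5)/(0.436)² = 2.03×10^6 N/C.

2.03e6 V/m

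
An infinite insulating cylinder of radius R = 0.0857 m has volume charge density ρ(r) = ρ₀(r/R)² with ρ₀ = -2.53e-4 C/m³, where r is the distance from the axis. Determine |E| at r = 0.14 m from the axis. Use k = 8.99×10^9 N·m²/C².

E = 3.75e5 N/C

By cylindrical symmetry E is radial; use a coaxial Gaussian cylinder of radius 0.14 m and length L (r > R, full charge per length enclosed).
λ_enc = 2π ∫₀^R ρ₀(r'/R)^2 r' dr' = 2πρ₀R²/4 = -2.919×10^-6 C/m.
Applying ∮E·dA = Q_enc/ε₀ with the end caps contributing no flux:
E = 2k|λ_enc|/r = 2(8.99×10^9)(2.919×10^-6)/(0.14) = 3.75×10^5 N/C.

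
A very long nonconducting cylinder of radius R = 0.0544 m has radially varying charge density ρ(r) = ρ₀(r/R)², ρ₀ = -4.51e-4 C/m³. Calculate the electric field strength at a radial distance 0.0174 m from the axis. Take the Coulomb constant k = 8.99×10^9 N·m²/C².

Coaxial Gaussian cylinder, radius r = 0.0174 m, length L (r < R).
λ_enc = ∫₀^r ρ(r')·2πr' dr' = (2πρ₀/R²)·r^4/4 = -2.194×10^-8 C/m.
Applying ∮E·dA = Q_enc/ε₀ with the end caps contributing no flux:
E = 2k|λ_enc|/r = 2(8.99×10^9)(2.194e-8)/(0.0174) = 2.27×10^4 N/C.

E = 2.27e4 N/C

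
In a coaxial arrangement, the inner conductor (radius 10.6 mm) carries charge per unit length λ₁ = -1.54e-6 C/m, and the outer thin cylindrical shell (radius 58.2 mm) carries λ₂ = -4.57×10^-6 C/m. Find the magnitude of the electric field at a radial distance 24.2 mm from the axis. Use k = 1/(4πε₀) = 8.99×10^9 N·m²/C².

Choose a coaxial cylinder of radius r = 24.2 mm (arbitrary length L) as the Gaussian surface (between the conductors, 10.6 mm < r < 58.2 mm).
Only the inner wire is enclosed; the outer shell contributes nothing inside itself. λ_enc = λ₁ = -1.54×10^-6 C/m.
Applying ∮E·dA = Q_enc/ε₀ with the end caps contributing no flux:
E = 2k|λ_enc|/r = 2(8.99×10^9)(1.54×10^-6)/(0.0242) = 1.14×10^6 N/C.

|E| ≈ 1.14e6 N/C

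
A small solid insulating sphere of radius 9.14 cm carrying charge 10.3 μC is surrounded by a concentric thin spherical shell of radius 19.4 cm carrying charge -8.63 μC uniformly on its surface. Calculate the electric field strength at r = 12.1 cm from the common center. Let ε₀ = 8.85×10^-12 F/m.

Take a concentric spherical Gaussian surface of radius r = 12.1 cm (between the bodies, 9.14 cm < r < 19.4 cm).
The shell at 19.4 cm lies outside the Gaussian surface, so Q_enc = 10.3 μC = 1.03×10^-5 C.
Gauss's law: E·4πr² = Q_enc/ε₀.
E = |Q_enc|/(4πε₀r²) = (1.03e-5)/(4π·8.85×10^-12·(0.121)²) = 6.33e6 N/C.

6.33×10^6 V/m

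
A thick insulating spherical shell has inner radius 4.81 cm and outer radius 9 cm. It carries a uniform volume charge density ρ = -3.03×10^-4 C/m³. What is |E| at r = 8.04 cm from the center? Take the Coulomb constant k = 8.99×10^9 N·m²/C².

Take a concentric spherical Gaussian surface of radius r = 8.04 cm (within the shell material, 4.81 cm < r < 9 cm).
Only the shell between 4.81 cm and r is enclosed: Q_enc = ρ·(4π/3)(r³ − a³) = (-3.03×10^-4)·(4π/3)·((0.0804)³ − (0.0481)³) = -5.184×10^-7 C.
Since E is radial and uniform over the Gaussian sphere, Φ = E·4πr² = Q_enc/ε₀.
E = k|Q_enc|/r² = (8.99×10^9)(5.184×10^-7)/(0.0804)² = 7.21×10^5 N/C.

7.21e5 V/m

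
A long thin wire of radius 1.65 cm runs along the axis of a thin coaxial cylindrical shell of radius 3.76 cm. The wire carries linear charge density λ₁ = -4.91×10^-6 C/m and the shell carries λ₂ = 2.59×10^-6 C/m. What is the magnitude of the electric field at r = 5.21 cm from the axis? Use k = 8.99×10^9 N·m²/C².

E ≈ 8.01×10^5 V/m

Coaxial Gaussian cylinder, radius r = 5.21 cm, length L (r > 3.76 cm, enclosing both).
λ_enc = λ₁ + λ₂ = (-4.91e-6) + (2.59×10^-6) = -2.32e-6 C/m.
By Gauss's law (flux through the curved wall only), E·2πrL = λ_enc L/ε₀.
E = 2k|λ_enc|/r = 2(8.99×10^9)(2.32×10^-6)/(0.0521) = 8.01×10^5 N/C.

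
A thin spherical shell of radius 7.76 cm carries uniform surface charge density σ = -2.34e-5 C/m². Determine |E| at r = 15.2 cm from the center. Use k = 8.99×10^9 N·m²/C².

Use a concentric Gaussian sphere at r = 15.2 cm (r > 7.76 cm).
The entire shell is enclosed: Q_enc = σ·4πR² = (-2.34×10^-5)·4π·(0.0776)² = -1.771×10^-6 C.
By Gauss's law, ∮E·dA = E·4πr² = Q_enc/ε₀.
E = k|Q_enc|/r² = (8.99×10^9)(1.771e-6)/(0.152)² = 6.89e5 N/C.

|E| = 6.89e5 N/C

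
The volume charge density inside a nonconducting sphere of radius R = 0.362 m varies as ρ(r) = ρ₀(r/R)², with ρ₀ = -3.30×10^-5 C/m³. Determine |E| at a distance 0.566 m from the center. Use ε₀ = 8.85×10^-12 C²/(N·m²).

|E| = 1.10×10^5 N/C

Take a concentric spherical Gaussian surface of radius r = 0.566 m (r > R, all charge enclosed).
Q_enc = 4π ∫₀^R ρ₀(r'/R)^2 r'² dr' = 4πρ₀R³/5 = -3.934e-6 C.
Gauss's law: E·4πr² = Q_enc/ε₀.
E = |Q_enc|/(4πε₀r²) = (3.934×10^-6)/(4π·8.85×10^-12·(0.566)²) = 1.10×10^5 N/C.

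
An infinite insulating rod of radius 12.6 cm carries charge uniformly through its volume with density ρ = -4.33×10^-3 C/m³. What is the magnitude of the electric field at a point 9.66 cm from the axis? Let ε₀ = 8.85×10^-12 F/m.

E = 2.36e7 V/m

Take a coaxial cylindrical Gaussian surface of radius r = 9.66 cm and length L (r < R).
Enclosed charge per unit length: λ_enc = ρ·πr² = (-4.33×10^-3)π(0.0966)² = -1.269×10^-4 C/m.
Gauss's law: E·2πrL = λ_enc L/ε₀.
E = |λ_enc|/(2πε₀r) = (1.269×10^-4)/(2π·8.85×10^-12·0.0966) = 2.36e7 N/C.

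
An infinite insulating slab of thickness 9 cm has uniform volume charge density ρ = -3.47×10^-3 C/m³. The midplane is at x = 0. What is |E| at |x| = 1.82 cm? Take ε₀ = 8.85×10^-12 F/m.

By symmetry E is perpendicular to the slab. A Gaussian pillbox from −1.82 cm to +1.82 cm (face area A) lies entirely within the slab.
Q_enc = ρ·(2x)·A and flux = 2EA, so 2EA = 2ρxA/ε₀ ⇒ E = |ρ|x/ε₀.
E = (3.47e-3)(0.0182)/(8.85×10^-12) = 7.14e6 N/C.

E ≈ 7.14×10^6 N/C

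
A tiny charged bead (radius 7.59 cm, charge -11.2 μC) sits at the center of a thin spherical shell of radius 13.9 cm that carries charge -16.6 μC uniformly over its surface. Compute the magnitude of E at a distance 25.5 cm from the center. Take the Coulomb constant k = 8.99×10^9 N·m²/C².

Take a concentric spherical Gaussian surface of radius r = 25.5 cm (r > 13.9 cm, enclosing both).
Q_enc = (-11.2 μC) + (-16.6 μC) = -2.78×10^-5 C.
Applying ∮E·dA = Q_enc/ε₀ with Φ = E(4πr²):
E = k|Q_enc|/r² = (8.99×10^9)(2.78e-5)/(0.255)² = 3.84×10^6 N/C.

3.84e6 N/C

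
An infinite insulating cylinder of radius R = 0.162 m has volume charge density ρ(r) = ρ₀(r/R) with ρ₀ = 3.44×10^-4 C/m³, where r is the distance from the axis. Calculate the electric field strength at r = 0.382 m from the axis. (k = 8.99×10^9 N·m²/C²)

Coaxial Gaussian cylinder, radius r = 0.382 m, length L (r > R, full charge per length enclosed).
λ_enc = 2π ∫₀^R ρ₀(r'/R)^1 r' dr' = 2πρ₀R²/3 = 1.891e-5 C/m.
By Gauss's law (flux through the curved wall only), E·2πrL = λ_enc L/ε₀.
E = 2k|λ_enc|/r = 2(8.99×10^9)(1.891×10^-5)/(0.382) = 8.90×10^5 N/C.

E ≈ 8.90×10^5 V/m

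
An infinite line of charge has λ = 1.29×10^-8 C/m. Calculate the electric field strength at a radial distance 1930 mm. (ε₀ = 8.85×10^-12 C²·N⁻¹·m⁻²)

Coaxial Gaussian cylinder, radius r = 1930 mm, length L.
Q_enc = λL, so λ_enc = 1.29×10^-8 C/m.
Applying ∮E·dA = Q_enc/ε₀ with the end caps contributing no flux:
E = |λ_enc|/(2πε₀r) = (1.29×10^-8)/(2π·8.85×10^-12·1.93) = 120 N/C.

E ≈ 120 N/C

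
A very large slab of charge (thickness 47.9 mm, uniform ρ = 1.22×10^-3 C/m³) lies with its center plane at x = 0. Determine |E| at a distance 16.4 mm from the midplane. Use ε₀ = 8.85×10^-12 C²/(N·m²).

E ≈ 2.26e6 N/C

By symmetry E is perpendicular to the slab. A Gaussian pillbox from −16.4 mm to +16.4 mm (face area A) lies entirely within the slab.
Q_enc = ρ·(2x)·A and flux = 2EA, so 2EA = 2ρxA/ε₀ ⇒ E = |ρ|x/ε₀.
E = (1.22×10^-3)(0.0164)/(8.85×10^-12) = 2.26×10^6 N/C.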